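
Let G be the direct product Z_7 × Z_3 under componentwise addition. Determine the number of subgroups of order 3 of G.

1

|G| = 21 and 3 | 21, so subgroups of order 3 are possible by Lagrange.
The subgroups of order 3 are: {(0,0), (0,1), (0,2)}.
So G has 1 subgroup of order 3.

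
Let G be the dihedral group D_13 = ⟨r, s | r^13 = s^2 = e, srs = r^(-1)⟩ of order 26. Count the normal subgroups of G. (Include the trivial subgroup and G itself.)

G has 16 subgroups. Checking conjugation-invariance by order — order 1: 1/1 normal; order 2: 0/13 normal; order 13: 1/1 normal; order 26: 1/1 normal.
Total normal subgroups: 3.

3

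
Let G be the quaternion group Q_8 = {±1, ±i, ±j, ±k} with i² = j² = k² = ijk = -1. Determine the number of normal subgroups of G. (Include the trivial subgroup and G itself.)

G has 6 subgroups. Checking conjugation-invariance by order — order 1: 1/1 normal; order 2: 1/1 normal; order 4: 3/3 normal; order 8: 1/1 normal.
Total normal subgroups: 6.

6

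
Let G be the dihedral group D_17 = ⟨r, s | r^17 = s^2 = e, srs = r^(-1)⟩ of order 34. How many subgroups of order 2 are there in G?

17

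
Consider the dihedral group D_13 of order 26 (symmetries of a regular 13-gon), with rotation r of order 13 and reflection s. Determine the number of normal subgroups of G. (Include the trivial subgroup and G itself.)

G has 16 subgroups. Checking conjugation-invariance by order — order 1: 1/1 normal; order 2: 0/13 normal; order 13: 1/1 normal; order 26: 1/1 normal.
Total normal subgroups: 3.

3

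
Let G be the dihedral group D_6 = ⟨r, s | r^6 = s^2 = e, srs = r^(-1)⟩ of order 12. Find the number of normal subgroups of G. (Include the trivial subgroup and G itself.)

G has 16 subgroups. Checking conjugation-invariance by order — order 1: 1/1 normal; order 2: 1/7 normal; order 3: 1/1 normal; order 4: 0/3 normal; order 6: 3/3 normal; order 12: 1/1 normal.
Total normal subgroups: 7.

7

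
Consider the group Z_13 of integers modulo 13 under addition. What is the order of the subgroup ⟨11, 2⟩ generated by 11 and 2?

13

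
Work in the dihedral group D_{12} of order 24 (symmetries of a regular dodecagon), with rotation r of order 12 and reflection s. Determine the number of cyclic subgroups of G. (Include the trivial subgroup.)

18

Group the elements of G by the cyclic subgroup they generate; each cyclic subgroup of order d accounts for φ(d) elements.
Cyclic subgroups by order — order 1: 1; order 2: 13; order 3: 1; order 4: 1; order 6: 1; order 12: 1.
Total: 18.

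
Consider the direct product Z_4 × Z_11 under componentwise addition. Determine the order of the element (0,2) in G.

The order of (0,2) in Z_4 × Z_11 is lcm(ord(0) in Z_4, ord(2) in Z_11).
ord(0) = 1 and ord(2) = 11, so |⟨(0,2)⟩| = lcm(1, 11) = 11.

11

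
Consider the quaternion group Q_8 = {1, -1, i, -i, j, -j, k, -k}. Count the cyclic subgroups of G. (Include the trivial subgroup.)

Each element a generates a cyclic subgroup ⟨a⟩; distinct elements may generate the same one (a cyclic group of order d has φ(d) generators).
Cyclic subgroups by order — order 1: 1; order 2: 1; order 4: 3.
Total: 5.

5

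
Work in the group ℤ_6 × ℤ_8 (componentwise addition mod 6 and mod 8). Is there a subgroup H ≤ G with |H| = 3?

3 | 48. A subgroup of order 3 is {(0,0), (2,0), (4,0)}.

Yes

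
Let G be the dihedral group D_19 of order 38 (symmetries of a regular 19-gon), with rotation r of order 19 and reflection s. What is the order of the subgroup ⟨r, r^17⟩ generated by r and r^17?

19

|⟨r⟩| = 19 and |⟨r^17⟩| = 19, so |H| is a multiple of lcm(19, 19) = 19 and divides |G| = 38.
Closing under the operation: H = {e, r, r^2, r^3, r^4, r^5, r^6, r^7, r^8, r^9, r^10, r^11, r^12, r^13, r^14, r^15, r^16, r^17, r^18}, so |H| = 19.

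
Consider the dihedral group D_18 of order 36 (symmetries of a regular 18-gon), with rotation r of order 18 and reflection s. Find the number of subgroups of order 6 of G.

|G| = 36 and 6 | 36, so subgroups of order 6 are possible by Lagrange.
The subgroups of order 6 are: {e, r^6, r^12, r^4s, r^10s, r^16s}; {e, r^6, r^12, r^5s, r^11s, r^17s}; {e, r^6, r^12, s, r^6s, r^12s}; {e, r^6, r^12, rs, r^7s, r^13s}; … (7 in all).
So G has 7 subgroups of order 6.

7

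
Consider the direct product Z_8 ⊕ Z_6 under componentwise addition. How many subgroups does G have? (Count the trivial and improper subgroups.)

22

|G| = 48, so by Lagrange every subgroup order divides 48. Divisors: 1, 2, 3, 4, 6, 8, 12, 16, 24, 48.
Subgroups by order — order 1: 1; order 2: 3; order 3: 1; order 4: 3; order 6: 3; order 8: 3; order 12: 3; order 16: 1; order 24: 3; order 48: 1.
Total: 1 + 3 + 1 + 3 + 3 + 3 + 3 + 1 + 3 + 1 = 22.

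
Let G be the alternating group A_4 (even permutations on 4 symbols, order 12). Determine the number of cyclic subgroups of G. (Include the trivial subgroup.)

8

A cyclic subgroup of order d is generated by each of its φ(d) elements of order d, so the cyclic subgroups of order d number (#elements of order d)/φ(d).
Cyclic subgroups by order — order 1: 1; order 2: 3; order 3: 4.
Total: 8.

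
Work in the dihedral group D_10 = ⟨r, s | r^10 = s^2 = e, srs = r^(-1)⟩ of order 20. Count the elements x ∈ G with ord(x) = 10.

4

The elements of order 10 are: r, r^3, r^7, r^9.
That's 4.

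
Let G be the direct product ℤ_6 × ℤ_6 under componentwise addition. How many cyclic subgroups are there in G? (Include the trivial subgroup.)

A cyclic subgroup of order d is generated by each of its φ(d) elements of order d, so the cyclic subgroups of order d number (#elements of order d)/φ(d).
Cyclic subgroups by order — order 1: 1; order 2: 3; order 3: 4; order 6: 12.
Total: 20.

20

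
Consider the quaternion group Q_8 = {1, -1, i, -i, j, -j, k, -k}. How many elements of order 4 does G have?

The elements of order 4 are: i, -i, j, -j, k, -k.
That's 6.

6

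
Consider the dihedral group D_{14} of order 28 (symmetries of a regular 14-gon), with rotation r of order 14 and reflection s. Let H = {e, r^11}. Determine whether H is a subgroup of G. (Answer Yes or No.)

No

r^11 ∈ H but its inverse r^3 ∉ H, so H is not a subgroup.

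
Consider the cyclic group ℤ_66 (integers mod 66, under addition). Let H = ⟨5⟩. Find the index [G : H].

1

|⟨5⟩| = 66 and |G| = 66.
By Lagrange, [G : H] = |G|/|H| = 66/66 = 1.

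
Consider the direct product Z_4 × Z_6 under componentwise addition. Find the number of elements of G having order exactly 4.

An element (a,b) has order lcm(ord(a), ord(b)); count pairs with lcm equal to 4.
Enumerating gives 4 such elements.

4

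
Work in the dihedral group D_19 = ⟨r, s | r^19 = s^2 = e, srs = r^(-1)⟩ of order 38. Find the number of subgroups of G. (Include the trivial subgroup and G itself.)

|G| = 38, so by Lagrange every subgroup order divides 38. Divisors: 1, 2, 19, 38.
Subgroups by order — order 1: 1; order 2: 19; order 19: 1; order 38: 1.
Total: 1 + 19 + 1 + 1 = 22.

22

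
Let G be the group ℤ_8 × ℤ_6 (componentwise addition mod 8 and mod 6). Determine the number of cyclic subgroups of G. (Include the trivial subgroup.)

16

A cyclic subgroup of order d is generated by each of its φ(d) elements of order d, so the cyclic subgroups of order d number (#elements of order d)/φ(d).
Cyclic subgroups by order — order 1: 1; order 2: 3; order 3: 1; order 4: 2; order 6: 3; order 8: 2; order 12: 2; order 24: 2.
Total: 16.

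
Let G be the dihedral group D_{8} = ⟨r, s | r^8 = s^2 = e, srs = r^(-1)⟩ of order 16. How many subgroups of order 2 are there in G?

|G| = 16 and 2 | 16, so subgroups of order 2 are possible by Lagrange.
The subgroups of order 2 are: {e, r^2s}; {e, r^3s}; {e, r^4}; {e, r^4s}; … (9 in all).
So G has 9 subgroups of order 2.

9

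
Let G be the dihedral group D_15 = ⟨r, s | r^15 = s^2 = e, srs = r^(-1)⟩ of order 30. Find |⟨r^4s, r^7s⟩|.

|⟨r^4s⟩| = 2 and |⟨r^7s⟩| = 2, so |H| is a multiple of lcm(2, 2) = 2 and divides |G| = 30.
Closing under the operation: H = {e, r^3, r^6, r^9, r^12, rs, r^4s, r^7s, r^10s, r^13s}, so |H| = 10.

10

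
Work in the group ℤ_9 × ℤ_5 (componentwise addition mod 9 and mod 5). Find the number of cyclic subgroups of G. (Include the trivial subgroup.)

6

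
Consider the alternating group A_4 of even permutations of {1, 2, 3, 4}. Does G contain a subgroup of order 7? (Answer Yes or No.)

No

7 does not divide |G| = 12, so by Lagrange no subgroup of order 7 exists.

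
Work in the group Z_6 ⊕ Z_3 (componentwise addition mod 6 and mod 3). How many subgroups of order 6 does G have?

4

|G| = 18 and 6 | 18, so subgroups of order 6 are possible by Lagrange.
The subgroups of order 6 are: {(0,0), (0,1), (0,2), (3,0), (3,1), (3,2)}; {(0,0), (1,0), (2,0), (3,0), (4,0), (5,0)}; {(0,0), (1,1), (2,2), (3,0), (4,1), (5,2)}; {(0,0), (1,2), (2,1), (3,0), (4,2), (5,1)}.
So G has 4 subgroups of order 6.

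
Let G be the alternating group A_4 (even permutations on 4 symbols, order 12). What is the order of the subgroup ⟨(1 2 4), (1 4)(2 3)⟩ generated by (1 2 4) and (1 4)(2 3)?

|⟨(1 2 4)⟩| = 3 and |⟨(1 4)(2 3)⟩| = 2, so |H| is a multiple of lcm(3, 2) = 6 and divides |G| = 12.
Closing {(1 2 4), (1 4)(2 3)} under the group operation gives all of G, so |H| = 12.

12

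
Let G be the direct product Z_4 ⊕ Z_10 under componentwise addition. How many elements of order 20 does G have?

16

An element (a,b) has order lcm(ord(a), ord(b)); count pairs with lcm equal to 20.
Enumerating gives 16 such elements.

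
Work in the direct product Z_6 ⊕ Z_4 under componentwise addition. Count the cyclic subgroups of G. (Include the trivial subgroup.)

Group the elements of G by the cyclic subgroup they generate; each cyclic subgroup of order d accounts for φ(d) elements.
Cyclic subgroups by order — order 1: 1; order 2: 3; order 3: 1; order 4: 2; order 6: 3; order 12: 2.
Total: 12.

12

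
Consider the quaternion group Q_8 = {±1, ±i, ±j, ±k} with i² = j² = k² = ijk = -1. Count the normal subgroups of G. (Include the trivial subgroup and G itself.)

6

G has 6 subgroups. Checking conjugation-invariance by order — order 1: 1/1 normal; order 2: 1/1 normal; order 4: 3/3 normal; order 8: 1/1 normal.
Total normal subgroups: 6.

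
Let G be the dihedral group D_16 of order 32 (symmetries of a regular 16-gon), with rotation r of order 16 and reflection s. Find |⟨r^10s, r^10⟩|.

|⟨r^10s⟩| = 2 and |⟨r^10⟩| = 8, so |H| is a multiple of lcm(2, 8) = 8 and divides |G| = 32.
Closing under the operation: H = {e, r^2, r^4, r^6, r^8, r^10, r^12, r^14, s, r^2s, r^4s, r^6s, r^8s, r^10s, r^12s, r^14s}, so |H| = 16.

16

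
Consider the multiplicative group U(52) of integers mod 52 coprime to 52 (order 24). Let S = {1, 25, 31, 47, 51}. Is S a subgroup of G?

No

|S| = 5 does not divide |G| = 24, so by Lagrange S is not a subgroup.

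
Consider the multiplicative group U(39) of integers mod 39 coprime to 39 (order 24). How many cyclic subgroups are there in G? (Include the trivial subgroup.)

12

Each element a generates a cyclic subgroup ⟨a⟩; distinct elements may generate the same one (a cyclic group of order d has φ(d) generators).
Cyclic subgroups by order — order 1: 1; order 2: 3; order 3: 1; order 4: 2; order 6: 3; order 12: 2.
Total: 12.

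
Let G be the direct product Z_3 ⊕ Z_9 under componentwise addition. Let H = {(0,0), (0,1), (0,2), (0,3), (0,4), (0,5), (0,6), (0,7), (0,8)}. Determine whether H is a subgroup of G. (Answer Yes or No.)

|H| = 9 divides |G| = 27, consistent with Lagrange.
H contains the identity, every element's inverse is in H, and H is closed under +: it is a subgroup.
In fact H = ⟨(0,1)⟩.

Yes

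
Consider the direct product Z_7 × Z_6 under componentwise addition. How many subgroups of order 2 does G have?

|G| = 42 and 2 | 42, so subgroups of order 2 are possible by Lagrange.
The subgroups of order 2 are: {(0,0), (0,3)}.
So G has 1 subgroup of order 2.

1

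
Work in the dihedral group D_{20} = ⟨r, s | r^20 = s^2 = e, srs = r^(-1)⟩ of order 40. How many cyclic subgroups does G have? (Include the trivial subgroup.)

26

Group the elements of G by the cyclic subgroup they generate; each cyclic subgroup of order d accounts for φ(d) elements.
Cyclic subgroups by order — order 1: 1; order 2: 21; order 4: 1; order 5: 1; order 10: 1; order 20: 1.
Total: 26.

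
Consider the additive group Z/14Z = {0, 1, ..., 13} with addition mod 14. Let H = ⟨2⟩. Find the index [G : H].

2

|⟨2⟩| = 7 and |G| = 14.
By Lagrange, [G : H] = |G|/|H| = 14/7 = 2.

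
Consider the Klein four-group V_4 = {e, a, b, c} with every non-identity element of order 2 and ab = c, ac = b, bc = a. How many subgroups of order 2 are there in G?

3

|G| = 4 and 2 | 4, so subgroups of order 2 are possible by Lagrange.
The subgroups of order 2 are: {e, a}; {e, b}; {e, c}.
So G has 3 subgroups of order 2.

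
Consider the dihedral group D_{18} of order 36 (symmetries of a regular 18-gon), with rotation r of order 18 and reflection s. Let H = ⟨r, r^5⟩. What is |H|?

18

|⟨r⟩| = 18 and |⟨r^5⟩| = 18, so |H| is a multiple of lcm(18, 18) = 18 and divides |G| = 36.
Closing under the operation: H = {e, r, r^2, r^3, r^4, r^5, r^6, r^7, r^8, r^9, r^10, r^11, r^12, r^13, r^14, r^15, r^16, r^17}, so |H| = 18.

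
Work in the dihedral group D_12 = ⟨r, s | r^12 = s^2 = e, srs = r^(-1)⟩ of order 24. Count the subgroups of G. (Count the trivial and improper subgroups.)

|G| = 24, so by Lagrange every subgroup order divides 24. Divisors: 1, 2, 3, 4, 6, 8, 12, 24.
Subgroups by order — order 1: 1; order 2: 13; order 3: 1; order 4: 7; order 6: 5; order 8: 3; order 12: 3; order 24: 1.
Total: 1 + 13 + 1 + 7 + 5 + 3 + 3 + 1 = 34.

34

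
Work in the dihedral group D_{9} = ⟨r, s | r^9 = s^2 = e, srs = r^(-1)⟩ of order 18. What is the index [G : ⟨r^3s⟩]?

|⟨r^3s⟩| = 2 and |G| = 18.
By Lagrange, [G : H] = |G|/|H| = 18/2 = 9.

9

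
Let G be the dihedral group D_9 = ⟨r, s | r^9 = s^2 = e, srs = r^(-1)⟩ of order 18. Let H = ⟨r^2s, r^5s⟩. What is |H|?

|⟨r^2s⟩| = 2 and |⟨r^5s⟩| = 2, so |H| is a multiple of lcm(2, 2) = 2 and divides |G| = 18.
Closing under the operation: H = {e, r^3, r^6, r^2s, r^5s, r^8s}, so |H| = 6.

6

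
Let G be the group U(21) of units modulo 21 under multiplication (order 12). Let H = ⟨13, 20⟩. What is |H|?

4

|⟨13⟩| = 2 and |⟨20⟩| = 2, so |H| is a multiple of lcm(2, 2) = 2 and divides |G| = 12.
Closing under the operation: H = {1, 8, 13, 20}, so |H| = 4.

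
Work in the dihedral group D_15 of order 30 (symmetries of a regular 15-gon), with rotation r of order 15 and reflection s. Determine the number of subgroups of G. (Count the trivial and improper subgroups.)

|G| = 30, so by Lagrange every subgroup order divides 30. Divisors: 1, 2, 3, 5, 6, 10, 15, 30.
Subgroups by order — order 1: 1; order 2: 15; order 3: 1; order 5: 1; order 6: 5; order 10: 3; order 15: 1; order 30: 1.
Total: 1 + 15 + 1 + 1 + 5 + 3 + 1 + 1 = 28.

28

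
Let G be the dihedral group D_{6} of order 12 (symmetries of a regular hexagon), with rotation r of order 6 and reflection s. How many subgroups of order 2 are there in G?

7

|G| = 12 and 2 | 12, so subgroups of order 2 are possible by Lagrange.
The subgroups of order 2 are: {e, r^2s}; {e, r^3}; {e, r^3s}; {e, r^4s}; … (7 in all).
So G has 7 subgroups of order 2.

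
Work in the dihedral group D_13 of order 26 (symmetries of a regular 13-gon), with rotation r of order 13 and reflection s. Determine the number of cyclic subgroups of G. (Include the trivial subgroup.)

15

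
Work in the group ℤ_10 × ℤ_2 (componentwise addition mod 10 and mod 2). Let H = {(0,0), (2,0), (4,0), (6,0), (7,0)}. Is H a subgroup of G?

No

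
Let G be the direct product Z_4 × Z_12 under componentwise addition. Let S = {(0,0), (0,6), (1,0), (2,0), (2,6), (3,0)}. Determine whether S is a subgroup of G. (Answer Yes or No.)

No

Closure fails: (3,0) + (0,6) = (3,6) ∉ S. So S is not a subgroup.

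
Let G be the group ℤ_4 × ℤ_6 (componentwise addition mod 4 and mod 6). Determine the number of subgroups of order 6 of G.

3

|G| = 24 and 6 | 24, so subgroups of order 6 are possible by Lagrange.
The subgroups of order 6 are: {(0,0), (0,1), (0,2), (0,3), (0,4), (0,5)}; {(0,0), (0,2), (0,4), (2,0), (2,2), (2,4)}; {(0,0), (0,2), (0,4), (2,1), (2,3), (2,5)}.
So G has 3 subgroups of order 6.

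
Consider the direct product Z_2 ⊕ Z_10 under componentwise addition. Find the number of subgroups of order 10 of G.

|G| = 20 and 10 | 20, so subgroups of order 10 are possible by Lagrange.
The subgroups of order 10 are: {(0,0), (0,1), (0,2), (0,3), (0,4), (0,5), (0,6), (0,7), (0,8), (0,9)}; {(0,0), (0,2), (0,4), (0,6), (0,8), (1,0), (1,2), (1,4), (1,6), (1,8)}; {(0,0), (0,2), (0,4), (0,6), (0,8), (1,1), (1,3), (1,5), (1,7), (1,9)}.
So G has 3 subgroups of order 10.

3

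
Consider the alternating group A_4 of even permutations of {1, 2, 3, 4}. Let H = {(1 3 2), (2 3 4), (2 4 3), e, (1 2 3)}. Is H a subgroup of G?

|H| = 5 does not divide |G| = 12, so by Lagrange H is not a subgroup.

No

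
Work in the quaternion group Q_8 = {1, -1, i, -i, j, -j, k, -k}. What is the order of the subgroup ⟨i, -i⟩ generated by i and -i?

|⟨i⟩| = 4 and |⟨-i⟩| = 4, so |H| is a multiple of lcm(4, 4) = 4 and divides |G| = 8.
Closing under the operation: H = {1, -1, i, -i}, so |H| = 4.

4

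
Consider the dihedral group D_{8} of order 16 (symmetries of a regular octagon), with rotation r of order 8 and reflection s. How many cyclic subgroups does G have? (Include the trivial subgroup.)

12

Group the elements of G by the cyclic subgroup they generate; each cyclic subgroup of order d accounts for φ(d) elements.
Cyclic subgroups by order — order 1: 1; order 2: 9; order 4: 1; order 8: 1.
Total: 12.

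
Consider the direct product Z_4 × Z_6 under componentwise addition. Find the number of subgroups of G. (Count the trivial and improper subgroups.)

16

|G| = 24, so by Lagrange every subgroup order divides 24. Divisors: 1, 2, 3, 4, 6, 8, 12, 24.
Subgroups by order — order 1: 1; order 2: 3; order 3: 1; order 4: 3; order 6: 3; order 8: 1; order 12: 3; order 24: 1.
Total: 1 + 3 + 1 + 3 + 3 + 1 + 3 + 1 = 16.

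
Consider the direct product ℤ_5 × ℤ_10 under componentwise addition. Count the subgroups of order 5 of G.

6

|G| = 50 and 5 | 50, so subgroups of order 5 are possible by Lagrange.
The subgroups of order 5 are: {(0,0), (0,2), (0,4), (0,6), (0,8)}; {(0,0), (1,0), (2,0), (3,0), (4,0)}; {(0,0), (1,2), (2,4), (3,6), (4,8)}; {(0,0), (1,4), (2,8), (3,2), (4,6)}; … (6 in all).
So G has 6 subgroups of order 5.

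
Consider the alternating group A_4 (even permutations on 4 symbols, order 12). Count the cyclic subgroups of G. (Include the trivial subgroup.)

Group the elements of G by the cyclic subgroup they generate; each cyclic subgroup of order d accounts for φ(d) elements.
Cyclic subgroups by order — order 1: 1; order 2: 3; order 3: 4.
Total: 8.

8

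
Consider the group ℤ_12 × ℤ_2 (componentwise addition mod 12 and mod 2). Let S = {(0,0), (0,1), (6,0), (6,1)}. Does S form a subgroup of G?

Yes

|S| = 4 divides |G| = 24, consistent with Lagrange.
S contains the identity, every element's inverse is in S, and S is closed under +: it is a subgroup.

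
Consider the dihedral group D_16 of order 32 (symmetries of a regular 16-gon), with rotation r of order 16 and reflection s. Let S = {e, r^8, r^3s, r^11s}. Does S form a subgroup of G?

|S| = 4 divides |G| = 32, consistent with Lagrange.
S contains the identity, every element's inverse is in S, and S is closed under ·: it is a subgroup.

Yes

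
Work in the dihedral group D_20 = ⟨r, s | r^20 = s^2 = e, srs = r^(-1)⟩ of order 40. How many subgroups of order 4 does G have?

11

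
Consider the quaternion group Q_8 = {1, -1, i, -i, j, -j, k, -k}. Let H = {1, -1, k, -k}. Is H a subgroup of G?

|H| = 4 divides |G| = 8, consistent with Lagrange.
H contains the identity, every element's inverse is in H, and H is closed under ·: it is a subgroup.
In fact H = ⟨-k⟩.

Yes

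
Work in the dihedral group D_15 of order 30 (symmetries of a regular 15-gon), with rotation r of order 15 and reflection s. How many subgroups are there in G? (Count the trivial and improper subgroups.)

28

|G| = 30, so by Lagrange every subgroup order divides 30. Divisors: 1, 2, 3, 5, 6, 10, 15, 30.
Subgroups by order — order 1: 1; order 2: 15; order 3: 1; order 5: 1; order 6: 5; order 10: 3; order 15: 1; order 30: 1.
Total: 1 + 15 + 1 + 1 + 5 + 3 + 1 + 1 = 28.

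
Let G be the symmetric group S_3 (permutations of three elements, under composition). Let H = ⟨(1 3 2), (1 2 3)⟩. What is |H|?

3

|⟨(1 3 2)⟩| = 3 and |⟨(1 2 3)⟩| = 3, so |H| is a multiple of lcm(3, 3) = 3 and divides |G| = 6.
Closing under the operation: H = {e, (1 2 3), (1 3 2)}, so |H| = 3.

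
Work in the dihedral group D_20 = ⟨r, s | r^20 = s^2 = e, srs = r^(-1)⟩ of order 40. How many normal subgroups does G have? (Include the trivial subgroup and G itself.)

G has 48 subgroups. Checking conjugation-invariance by order — order 1: 1/1 normal; order 2: 1/21 normal; order 4: 1/11 normal; order 5: 1/1 normal; order 8: 0/5 normal; order 10: 1/5 normal; order 20: 3/3 normal; order 40: 1/1 normal.
Total normal subgroups: 9.

9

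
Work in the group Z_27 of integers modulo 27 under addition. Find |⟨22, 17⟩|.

|⟨22⟩| = 27 and |⟨17⟩| = 27, so |H| is a multiple of lcm(27, 27) = 27 and divides |G| = 27.
Closing {22, 17} under the group operation gives all of G, so |H| = 27.

27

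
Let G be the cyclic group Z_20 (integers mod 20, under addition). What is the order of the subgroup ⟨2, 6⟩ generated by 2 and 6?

10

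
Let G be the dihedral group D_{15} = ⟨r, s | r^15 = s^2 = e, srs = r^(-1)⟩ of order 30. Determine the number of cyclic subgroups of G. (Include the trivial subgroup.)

19

Each element a generates a cyclic subgroup ⟨a⟩; distinct elements may generate the same one (a cyclic group of order d has φ(d) generators).
Cyclic subgroups by order — order 1: 1; order 2: 15; order 3: 1; order 5: 1; order 15: 1.
Total: 19.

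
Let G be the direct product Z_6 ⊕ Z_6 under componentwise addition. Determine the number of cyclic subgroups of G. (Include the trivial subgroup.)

20

Group the elements of G by the cyclic subgroup they generate; each cyclic subgroup of order d accounts for φ(d) elements.
Cyclic subgroups by order — order 1: 1; order 2: 3; order 3: 4; order 6: 12.
Total: 20.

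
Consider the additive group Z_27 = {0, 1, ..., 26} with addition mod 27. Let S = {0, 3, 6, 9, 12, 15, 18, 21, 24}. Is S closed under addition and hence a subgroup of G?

Yes

|S| = 9 divides |G| = 27, consistent with Lagrange.
S contains the identity, every element's inverse is in S, and S is closed under +: it is a subgroup.
In fact S = ⟨3⟩.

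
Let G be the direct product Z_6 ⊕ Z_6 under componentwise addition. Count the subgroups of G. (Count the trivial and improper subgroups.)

|G| = 36, so by Lagrange every subgroup order divides 36. Divisors: 1, 2, 3, 4, 6, 9, 12, 18, 36.
Subgroups by order — order 1: 1; order 2: 3; order 3: 4; order 4: 1; order 6: 12; order 9: 1; order 12: 4; order 18: 3; order 36: 1.
Total: 1 + 3 + 4 + 1 + 12 + 1 + 4 + 3 + 1 = 30.

30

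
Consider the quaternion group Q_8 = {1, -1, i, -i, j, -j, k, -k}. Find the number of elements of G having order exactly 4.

6

The elements of order 4 are: i, -i, j, -j, k, -k.
That's 6.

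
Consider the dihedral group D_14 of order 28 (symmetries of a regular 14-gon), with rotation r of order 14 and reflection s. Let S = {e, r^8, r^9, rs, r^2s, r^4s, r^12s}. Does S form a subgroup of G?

r^9 ∈ S but its inverse r^5 ∉ S, so S is not a subgroup.

No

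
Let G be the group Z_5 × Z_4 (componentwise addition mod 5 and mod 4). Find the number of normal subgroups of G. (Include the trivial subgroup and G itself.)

G is abelian, so every subgroup is normal.
G has 6 subgroups in total, hence 6 normal subgroups.

6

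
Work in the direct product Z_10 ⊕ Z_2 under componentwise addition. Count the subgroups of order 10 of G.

|G| = 20 and 10 | 20, so subgroups of order 10 are possible by Lagrange.
The subgroups of order 10 are: {(0,0), (0,1), (2,0), (2,1), (4,0), (4,1), (6,0), (6,1), (8,0), (8,1)}; {(0,0), (1,0), (2,0), (3,0), (4,0), (5,0), (6,0), (7,0), (8,0), (9,0)}; {(0,0), (1,1), (2,0), (3,1), (4,0), (5,1), (6,0), (7,1), (8,0), (9,1)}.
So G has 3 subgroups of order 10.

3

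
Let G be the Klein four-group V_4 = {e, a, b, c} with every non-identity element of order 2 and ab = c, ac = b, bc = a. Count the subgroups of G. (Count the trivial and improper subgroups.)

5

|G| = 4, so by Lagrange every subgroup order divides 4. Divisors: 1, 2, 4.
Subgroups by order — order 1: 1; order 2: 3; order 4: 1.
Total: 1 + 3 + 1 = 5.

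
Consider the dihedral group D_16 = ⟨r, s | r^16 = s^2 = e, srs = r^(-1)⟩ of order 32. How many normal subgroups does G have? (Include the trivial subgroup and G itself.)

G has 36 subgroups. Checking conjugation-invariance by order — order 1: 1/1 normal; order 2: 1/17 normal; order 4: 1/9 normal; order 8: 1/5 normal; order 16: 3/3 normal; order 32: 1/1 normal.
Total normal subgroups: 8.

8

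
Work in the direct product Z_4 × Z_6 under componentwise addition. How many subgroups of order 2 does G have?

3

|G| = 24 and 2 | 24, so subgroups of order 2 are possible by Lagrange.
The subgroups of order 2 are: {(0,0), (0,3)}; {(0,0), (2,0)}; {(0,0), (2,3)}.
So G has 3 subgroups of order 2.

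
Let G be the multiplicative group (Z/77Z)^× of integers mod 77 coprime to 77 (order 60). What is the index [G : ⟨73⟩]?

2

|⟨73⟩| = 30 and |G| = 60.
By Lagrange, [G : H] = |G|/|H| = 60/30 = 2.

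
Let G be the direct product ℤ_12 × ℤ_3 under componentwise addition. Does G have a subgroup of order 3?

Yes

3 | 36. A subgroup of order 3 is {(0,0), (0,1), (0,2)}.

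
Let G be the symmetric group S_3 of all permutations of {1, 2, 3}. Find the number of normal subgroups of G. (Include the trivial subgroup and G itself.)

3

G has 6 subgroups. Checking conjugation-invariance by order — order 1: 1/1 normal; order 2: 0/3 normal; order 3: 1/1 normal; order 6: 1/1 normal.
Total normal subgroups: 3.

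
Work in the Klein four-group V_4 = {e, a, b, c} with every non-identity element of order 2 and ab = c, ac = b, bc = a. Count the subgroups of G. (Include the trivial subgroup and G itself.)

5

|G| = 4, so by Lagrange every subgroup order divides 4. Divisors: 1, 2, 4.
Subgroups by order — order 1: 1; order 2: 3; order 4: 1.
Total: 1 + 3 + 1 = 5.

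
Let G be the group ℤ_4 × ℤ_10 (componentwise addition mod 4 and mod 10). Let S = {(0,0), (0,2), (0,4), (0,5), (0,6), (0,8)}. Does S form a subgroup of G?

No

|S| = 6 does not divide |G| = 40, so by Lagrange S is not a subgroup.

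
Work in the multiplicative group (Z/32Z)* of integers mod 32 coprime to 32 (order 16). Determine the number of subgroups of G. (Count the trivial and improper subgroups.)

|G| = 16, so by Lagrange every subgroup order divides 16. Divisors: 1, 2, 4, 8, 16.
Subgroups by order — order 1: 1; order 2: 3; order 4: 3; order 8: 3; order 16: 1.
Total: 1 + 3 + 3 + 3 + 1 = 11.

11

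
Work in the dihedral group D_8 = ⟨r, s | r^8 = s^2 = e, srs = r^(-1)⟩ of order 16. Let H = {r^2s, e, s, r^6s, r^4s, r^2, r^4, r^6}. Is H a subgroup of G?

Yes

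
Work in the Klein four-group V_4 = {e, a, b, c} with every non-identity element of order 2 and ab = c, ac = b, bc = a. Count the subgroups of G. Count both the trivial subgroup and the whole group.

|G| = 4, so by Lagrange every subgroup order divides 4. Divisors: 1, 2, 4.
Subgroups by order — order 1: 1; order 2: 3; order 4: 1.
Total: 1 + 3 + 1 = 5.

5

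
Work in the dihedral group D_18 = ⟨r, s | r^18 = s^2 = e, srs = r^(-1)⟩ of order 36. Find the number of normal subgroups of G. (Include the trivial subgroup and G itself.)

9

G has 45 subgroups. Checking conjugation-invariance by order — order 1: 1/1 normal; order 2: 1/19 normal; order 3: 1/1 normal; order 4: 0/9 normal; order 6: 1/7 normal; order 9: 1/1 normal; order 12: 0/3 normal; order 18: 3/3 normal; order 36: 1/1 normal.
Total normal subgroups: 9.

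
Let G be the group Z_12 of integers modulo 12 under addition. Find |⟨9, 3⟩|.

|⟨9⟩| = 4 and |⟨3⟩| = 4, so |H| is a multiple of lcm(4, 4) = 4 and divides |G| = 12.
Closing under the operation: H = {0, 3, 6, 9}, so |H| = 4.

4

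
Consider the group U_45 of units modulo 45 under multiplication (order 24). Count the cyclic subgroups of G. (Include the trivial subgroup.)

12

Group the elements of G by the cyclic subgroup they generate; each cyclic subgroup of order d accounts for φ(d) elements.
Cyclic subgroups by order — order 1: 1; order 2: 3; order 3: 1; order 4: 2; order 6: 3; order 12: 2.
Total: 12.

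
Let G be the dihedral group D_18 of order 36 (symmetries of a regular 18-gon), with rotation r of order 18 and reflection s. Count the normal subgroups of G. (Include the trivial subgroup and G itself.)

G has 45 subgroups. Checking conjugation-invariance by order — order 1: 1/1 normal; order 2: 1/19 normal; order 3: 1/1 normal; order 4: 0/9 normal; order 6: 1/7 normal; order 9: 1/1 normal; order 12: 0/3 normal; order 18: 3/3 normal; order 36: 1/1 normal.
Total normal subgroups: 9.

9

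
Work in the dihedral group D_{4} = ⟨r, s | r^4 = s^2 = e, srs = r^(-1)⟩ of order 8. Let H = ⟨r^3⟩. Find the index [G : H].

2

|⟨r^3⟩| = 4 and |G| = 8.
By Lagrange, [G : H] = |G|/|H| = 8/4 = 2.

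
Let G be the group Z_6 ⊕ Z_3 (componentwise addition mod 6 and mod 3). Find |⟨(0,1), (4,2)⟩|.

|⟨(0,1)⟩| = 3 and |⟨(4,2)⟩| = 3, so |H| is a multiple of lcm(3, 3) = 3 and divides |G| = 18.
Closing under the operation: H = {(0,0), (0,1), (0,2), (2,0), (2,1), (2,2), (4,0), (4,1), (4,2)}, so |H| = 9.

9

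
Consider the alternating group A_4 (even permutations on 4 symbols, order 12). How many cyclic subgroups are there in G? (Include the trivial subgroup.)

8

A cyclic subgroup of order d is generated by each of its φ(d) elements of order d, so the cyclic subgroups of order d number (#elements of order d)/φ(d).
Cyclic subgroups by order — order 1: 1; order 2: 3; order 3: 4.
Total: 8.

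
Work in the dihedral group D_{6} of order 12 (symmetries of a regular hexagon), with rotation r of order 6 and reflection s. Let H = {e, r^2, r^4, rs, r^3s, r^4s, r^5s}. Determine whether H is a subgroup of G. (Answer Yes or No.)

|H| = 7 does not divide |G| = 12, so by Lagrange H is not a subgroup.

No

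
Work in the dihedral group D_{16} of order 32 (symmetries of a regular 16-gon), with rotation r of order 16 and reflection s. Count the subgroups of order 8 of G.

|G| = 32 and 8 | 32, so subgroups of order 8 are possible by Lagrange.
The subgroups of order 8 are: {e, r^2, r^4, r^6, r^8, r^10, r^12, r^14}; {e, r^4, r^8, r^12, r^2s, r^6s, r^10s, r^14s}; {e, r^4, r^8, r^12, r^3s, r^7s, r^11s, r^15s}; {e, r^4, r^8, r^12, s, r^4s, r^8s, r^12s}; … (5 in all).
So G has 5 subgroups of order 8.

5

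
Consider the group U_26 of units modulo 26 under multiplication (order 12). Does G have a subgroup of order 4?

Yes

4 | 12. A subgroup of order 4 is {1, 5, 21, 25}.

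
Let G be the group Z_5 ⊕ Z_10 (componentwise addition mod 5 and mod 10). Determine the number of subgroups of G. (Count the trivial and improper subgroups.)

16

|G| = 50, so by Lagrange every subgroup order divides 50. Divisors: 1, 2, 5, 10, 25, 50.
Subgroups by order — order 1: 1; order 2: 1; order 5: 6; order 10: 6; order 25: 1; order 50: 1.
Total: 1 + 1 + 6 + 6 + 1 + 1 = 16.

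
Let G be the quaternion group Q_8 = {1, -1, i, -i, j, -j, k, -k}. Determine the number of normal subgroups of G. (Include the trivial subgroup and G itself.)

6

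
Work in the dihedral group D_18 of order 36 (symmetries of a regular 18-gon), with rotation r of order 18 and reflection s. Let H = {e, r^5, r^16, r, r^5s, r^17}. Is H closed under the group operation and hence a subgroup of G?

No

r^5 ∈ H but its inverse r^13 ∉ H, so H is not a subgroup.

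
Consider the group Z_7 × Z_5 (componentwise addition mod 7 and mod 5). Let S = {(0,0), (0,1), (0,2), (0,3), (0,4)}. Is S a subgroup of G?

|S| = 5 divides |G| = 35, consistent with Lagrange.
S contains the identity, every element's inverse is in S, and S is closed under +: it is a subgroup.
In fact S = ⟨(0,1)⟩.

Yes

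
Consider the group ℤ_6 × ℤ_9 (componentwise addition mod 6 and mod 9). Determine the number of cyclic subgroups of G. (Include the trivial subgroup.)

A cyclic subgroup of order d is generated by each of its φ(d) elements of order d, so the cyclic subgroups of order d number (#elements of order d)/φ(d).
Cyclic subgroups by order — order 1: 1; order 2: 1; order 3: 4; order 6: 4; order 9: 3; order 18: 3.
Total: 16.

16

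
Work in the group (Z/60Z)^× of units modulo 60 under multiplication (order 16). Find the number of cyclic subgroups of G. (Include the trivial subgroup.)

12

Each element a generates a cyclic subgroup ⟨a⟩; distinct elements may generate the same one (a cyclic group of order d has φ(d) generators).
Cyclic subgroups by order — order 1: 1; order 2: 7; order 4: 4.
Total: 12.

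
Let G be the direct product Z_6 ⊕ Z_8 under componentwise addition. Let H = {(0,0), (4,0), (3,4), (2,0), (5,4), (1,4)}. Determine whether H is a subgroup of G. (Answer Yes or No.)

|H| = 6 divides |G| = 48, consistent with Lagrange.
H contains the identity, every element's inverse is in H, and H is closed under +: it is a subgroup.
In fact H = ⟨(5,4)⟩.

Yes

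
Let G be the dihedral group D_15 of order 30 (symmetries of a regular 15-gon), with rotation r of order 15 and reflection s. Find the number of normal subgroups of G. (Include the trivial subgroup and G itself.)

G has 28 subgroups. Checking conjugation-invariance by order — order 1: 1/1 normal; order 2: 0/15 normal; order 3: 1/1 normal; order 5: 1/1 normal; order 6: 0/5 normal; order 10: 0/3 normal; order 15: 1/1 normal; order 30: 1/1 normal.
Total normal subgroups: 5.

5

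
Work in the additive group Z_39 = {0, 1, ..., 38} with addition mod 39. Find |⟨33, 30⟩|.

13

|⟨33⟩| = 13 and |⟨30⟩| = 13, so |H| is a multiple of lcm(13, 13) = 13 and divides |G| = 39.
Closing under the operation: H = {0, 3, 6, 9, 12, 15, 18, 21, 24, 27, 30, 33, 36}, so |H| = 13.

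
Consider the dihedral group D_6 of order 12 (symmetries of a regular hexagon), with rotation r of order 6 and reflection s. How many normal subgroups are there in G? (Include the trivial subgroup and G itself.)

G has 16 subgroups. Checking conjugation-invariance by order — order 1: 1/1 normal; order 2: 1/7 normal; order 3: 1/1 normal; order 4: 0/3 normal; order 6: 3/3 normal; order 12: 1/1 normal.
Total normal subgroups: 7.

7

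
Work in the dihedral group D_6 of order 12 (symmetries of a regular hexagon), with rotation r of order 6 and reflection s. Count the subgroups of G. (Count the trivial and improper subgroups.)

16

|G| = 12, so by Lagrange every subgroup order divides 12. Divisors: 1, 2, 3, 4, 6, 12.
Subgroups by order — order 1: 1; order 2: 7; order 3: 1; order 4: 3; order 6: 3; order 12: 1.
Total: 1 + 7 + 1 + 3 + 3 + 1 = 16.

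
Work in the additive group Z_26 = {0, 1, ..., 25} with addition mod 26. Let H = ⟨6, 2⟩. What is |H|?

|⟨6⟩| = 13 and |⟨2⟩| = 13, so |H| is a multiple of lcm(13, 13) = 13 and divides |G| = 26.
Closing under the operation: H = {0, 2, 4, 6, 8, 10, 12, 14, 16, 18, 20, 22, 24}, so |H| = 13.

13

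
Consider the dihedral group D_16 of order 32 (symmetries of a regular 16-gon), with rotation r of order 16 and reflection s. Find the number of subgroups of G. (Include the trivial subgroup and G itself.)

36

|G| = 32, so by Lagrange every subgroup order divides 32. Divisors: 1, 2, 4, 8, 16, 32.
Subgroups by order — order 1: 1; order 2: 17; order 4: 9; order 8: 5; order 16: 3; order 32: 1.
Total: 1 + 17 + 9 + 5 + 3 + 1 = 36.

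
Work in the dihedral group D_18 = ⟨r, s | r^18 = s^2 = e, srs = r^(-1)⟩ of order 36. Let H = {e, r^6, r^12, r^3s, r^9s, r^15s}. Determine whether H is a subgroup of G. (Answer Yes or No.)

|H| = 6 divides |G| = 36, consistent with Lagrange.
H contains the identity, every element's inverse is in H, and H is closed under ·: it is a subgroup.

Yes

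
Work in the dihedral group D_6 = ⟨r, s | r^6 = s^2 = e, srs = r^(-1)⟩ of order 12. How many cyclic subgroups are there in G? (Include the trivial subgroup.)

10

Each element a generates a cyclic subgroup ⟨a⟩; distinct elements may generate the same one (a cyclic group of order d has φ(d) generators).
Cyclic subgroups by order — order 1: 1; order 2: 7; order 3: 1; order 6: 1.
Total: 10.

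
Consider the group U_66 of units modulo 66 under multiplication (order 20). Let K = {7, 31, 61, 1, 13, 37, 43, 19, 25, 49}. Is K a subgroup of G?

|K| = 10 divides |G| = 20, consistent with Lagrange.
K contains the identity, every element's inverse is in K, and K is closed under ·: it is a subgroup.
In fact K = ⟨7⟩.

Yes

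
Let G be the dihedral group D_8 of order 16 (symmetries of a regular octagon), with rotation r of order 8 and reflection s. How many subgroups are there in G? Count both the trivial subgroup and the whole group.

|G| = 16, so by Lagrange every subgroup order divides 16. Divisors: 1, 2, 4, 8, 16.
Subgroups by order — order 1: 1; order 2: 9; order 4: 5; order 8: 3; order 16: 1.
Total: 1 + 9 + 5 + 3 + 1 = 19.

19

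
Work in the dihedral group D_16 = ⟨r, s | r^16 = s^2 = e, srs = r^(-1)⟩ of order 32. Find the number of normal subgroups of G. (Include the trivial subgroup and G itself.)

8

G has 36 subgroups. Checking conjugation-invariance by order — order 1: 1/1 normal; order 2: 1/17 normal; order 4: 1/9 normal; order 8: 1/5 normal; order 16: 3/3 normal; order 32: 1/1 normal.
Total normal subgroups: 8.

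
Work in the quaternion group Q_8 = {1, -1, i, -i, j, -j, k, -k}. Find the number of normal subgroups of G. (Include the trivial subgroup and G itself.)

G has 6 subgroups. Checking conjugation-invariance by order — order 1: 1/1 normal; order 2: 1/1 normal; order 4: 3/3 normal; order 8: 1/1 normal.
Total normal subgroups: 6.

6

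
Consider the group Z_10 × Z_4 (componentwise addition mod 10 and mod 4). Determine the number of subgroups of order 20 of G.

|G| = 40 and 20 | 40, so subgroups of order 20 are possible by Lagrange.
The subgroups of order 20 are: {(0,0), (0,1), (0,2), (0,3), (2,0), (2,1), (2,2), (2,3), (4,0), (4,1), (4,2), (4,3), (6,0), (6,1), (6,2), (6,3), (8,0), (8,1), (8,2), (8,3)}; {(0,0), (0,2), (1,0), (1,2), (2,0), (2,2), (3,0), (3,2), (4,0), (4,2), (5,0), (5,2), (6,0), (6,2), (7,0), (7,2), (8,0), (8,2), (9,0), (9,2)}; {(0,0), (0,2), (1,1), (1,3), (2,0), (2,2), (3,1), (3,3), (4,0), (4,2), (5,1), (5,3), (6,0), (6,2), (7,1), (7,3), (8,0), (8,2), (9,1), (9,3)}.
So G has 3 subgroups of order 20.

3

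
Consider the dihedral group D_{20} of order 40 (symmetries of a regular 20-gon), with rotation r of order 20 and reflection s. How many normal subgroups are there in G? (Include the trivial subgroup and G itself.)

G has 48 subgroups. Checking conjugation-invariance by order — order 1: 1/1 normal; order 2: 1/21 normal; order 4: 1/11 normal; order 5: 1/1 normal; order 8: 0/5 normal; order 10: 1/5 normal; order 20: 3/3 normal; order 40: 1/1 normal.
Total normal subgroups: 9.

9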